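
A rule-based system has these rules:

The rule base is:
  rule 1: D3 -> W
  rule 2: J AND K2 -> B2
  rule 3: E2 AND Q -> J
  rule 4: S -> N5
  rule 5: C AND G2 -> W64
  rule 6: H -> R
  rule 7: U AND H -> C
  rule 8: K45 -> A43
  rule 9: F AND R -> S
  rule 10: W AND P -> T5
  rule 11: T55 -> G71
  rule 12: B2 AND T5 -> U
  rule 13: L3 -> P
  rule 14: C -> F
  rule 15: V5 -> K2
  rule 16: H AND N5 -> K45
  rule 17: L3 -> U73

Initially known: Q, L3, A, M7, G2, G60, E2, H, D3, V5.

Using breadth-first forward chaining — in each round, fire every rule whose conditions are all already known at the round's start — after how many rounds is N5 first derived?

Round 1: rule 1 [D3 -> W]; rule 3 [E2 AND Q -> J]; rule 6 [H -> R]; rule 13 [L3 -> P]; rule 15 [V5 -> K2]; rule 17 [L3 -> U73]. Adds W, J, R, P, K2, U73.
Round 2: rule 2 [J AND K2 -> B2]; rule 10 [W AND P -> T5]. Adds B2, T5.
Round 3: rule 12 [B2 AND T5 -> U]. Adds U.
Round 4: rule 7 [U AND H -> C]. Adds C.
Round 5: rule 5 [C AND G2 -> W64]; rule 14 [C -> F]. Adds W64, F.
Round 6: rule 9 [F AND R -> S]. Adds S.
Round 7: rule 4 [S -> N5]. Adds N5.
N5 first appears in round 7.

7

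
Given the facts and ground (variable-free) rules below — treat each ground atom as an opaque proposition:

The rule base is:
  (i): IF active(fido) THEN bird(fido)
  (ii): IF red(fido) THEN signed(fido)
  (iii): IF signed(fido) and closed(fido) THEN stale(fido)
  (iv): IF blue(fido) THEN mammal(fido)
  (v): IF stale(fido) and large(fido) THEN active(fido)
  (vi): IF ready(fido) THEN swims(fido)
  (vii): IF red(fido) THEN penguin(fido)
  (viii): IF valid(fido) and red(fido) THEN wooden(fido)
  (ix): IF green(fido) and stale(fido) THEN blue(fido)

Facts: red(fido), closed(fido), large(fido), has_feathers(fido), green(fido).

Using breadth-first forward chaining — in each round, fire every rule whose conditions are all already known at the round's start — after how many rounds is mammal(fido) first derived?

4

Round 1 — (ii), (vii), derive signed(fido), penguin(fido).
Round 2 — (iii), derive stale(fido).
Round 3 — (v), (ix), derive active(fido), blue(fido).
Round 4 — (i), (iv), derive bird(fido), mammal(fido).
mammal(fido) first appears in round 4.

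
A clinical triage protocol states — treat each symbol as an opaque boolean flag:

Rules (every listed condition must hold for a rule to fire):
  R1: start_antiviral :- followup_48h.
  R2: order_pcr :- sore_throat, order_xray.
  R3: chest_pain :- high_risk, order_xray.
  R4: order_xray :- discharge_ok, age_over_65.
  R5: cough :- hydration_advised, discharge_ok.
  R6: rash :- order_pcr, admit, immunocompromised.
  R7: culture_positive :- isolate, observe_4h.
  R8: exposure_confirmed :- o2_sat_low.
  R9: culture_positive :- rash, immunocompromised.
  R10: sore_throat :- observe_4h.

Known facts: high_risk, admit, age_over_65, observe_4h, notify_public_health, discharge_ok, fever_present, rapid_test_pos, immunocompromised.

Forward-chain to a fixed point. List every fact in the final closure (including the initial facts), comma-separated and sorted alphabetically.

[1] R4 [order_xray :- discharge_ok, age_over_65.]; R10 [sore_throat :- observe_4h.]. ⇒ new: order_xray, sore_throat.
[2] R2 [order_pcr :- sore_throat, order_xray.]; R3 [chest_pain :- high_risk, order_xray.]. ⇒ new: order_pcr, chest_pain.
[3] R6 [rash :- order_pcr, admit, immunocompromised.]. ⇒ new: rash.
[4] R9 [culture_positive :- rash, immunocompromised.]. ⇒ new: culture_positive.

admit, age_over_65, chest_pain, culture_positive, discharge_ok, fever_present, high_risk, immunocompromised, notify_public_health, observe_4h, order_pcr, order_xray, rapid_test_pos, rash, sore_throat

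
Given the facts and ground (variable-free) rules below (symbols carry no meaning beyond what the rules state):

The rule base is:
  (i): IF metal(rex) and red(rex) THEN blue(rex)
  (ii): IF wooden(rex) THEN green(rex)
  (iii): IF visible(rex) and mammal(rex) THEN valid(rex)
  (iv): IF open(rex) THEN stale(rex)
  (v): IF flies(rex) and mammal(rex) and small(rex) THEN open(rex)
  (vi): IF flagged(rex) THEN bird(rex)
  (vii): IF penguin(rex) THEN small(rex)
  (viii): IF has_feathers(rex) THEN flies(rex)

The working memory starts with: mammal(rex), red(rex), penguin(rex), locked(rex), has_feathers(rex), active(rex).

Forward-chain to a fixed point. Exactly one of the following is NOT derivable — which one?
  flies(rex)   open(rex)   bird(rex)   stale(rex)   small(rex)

bird(rex)

Round 1: (vii) [IF penguin(rex) THEN small(rex)]; (viii) [IF has_feathers(rex) THEN flies(rex)]. New: small(rex), flies(rex).
Round 2: (v) [IF flies(rex) and mammal(rex) and small(rex) THEN open(rex)]. New: open(rex).
Round 3: (iv) [IF open(rex) THEN stale(rex)]. New: stale(rex).
Derived: open(rex) (round 2), flies(rex) (round 1), small(rex) (round 1), stale(rex) (round 3). bird(rex) never appears in any round.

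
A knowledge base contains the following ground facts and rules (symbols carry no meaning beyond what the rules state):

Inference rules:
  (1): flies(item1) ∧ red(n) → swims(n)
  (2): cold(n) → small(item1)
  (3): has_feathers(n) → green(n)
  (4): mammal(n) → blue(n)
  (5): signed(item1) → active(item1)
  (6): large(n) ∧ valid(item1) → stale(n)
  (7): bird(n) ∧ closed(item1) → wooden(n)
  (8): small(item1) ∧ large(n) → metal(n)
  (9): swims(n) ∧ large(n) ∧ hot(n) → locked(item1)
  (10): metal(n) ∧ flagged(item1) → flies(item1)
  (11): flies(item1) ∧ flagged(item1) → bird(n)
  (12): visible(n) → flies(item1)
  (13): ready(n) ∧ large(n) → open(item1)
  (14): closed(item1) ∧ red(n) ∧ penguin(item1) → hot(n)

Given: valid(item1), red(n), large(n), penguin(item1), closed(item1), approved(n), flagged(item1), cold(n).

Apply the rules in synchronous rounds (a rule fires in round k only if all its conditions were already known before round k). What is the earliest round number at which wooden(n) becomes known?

5

Round 1 — (2), (6), (14), derive small(item1), stale(n), hot(n).
Round 2 — (8), derive metal(n).
Round 3 — (10), derive flies(item1).
Round 4 — (1), (11), derive swims(n), bird(n).
Round 5 — (7), (9), derive wooden(n), locked(item1).
wooden(n) first appears in round 5.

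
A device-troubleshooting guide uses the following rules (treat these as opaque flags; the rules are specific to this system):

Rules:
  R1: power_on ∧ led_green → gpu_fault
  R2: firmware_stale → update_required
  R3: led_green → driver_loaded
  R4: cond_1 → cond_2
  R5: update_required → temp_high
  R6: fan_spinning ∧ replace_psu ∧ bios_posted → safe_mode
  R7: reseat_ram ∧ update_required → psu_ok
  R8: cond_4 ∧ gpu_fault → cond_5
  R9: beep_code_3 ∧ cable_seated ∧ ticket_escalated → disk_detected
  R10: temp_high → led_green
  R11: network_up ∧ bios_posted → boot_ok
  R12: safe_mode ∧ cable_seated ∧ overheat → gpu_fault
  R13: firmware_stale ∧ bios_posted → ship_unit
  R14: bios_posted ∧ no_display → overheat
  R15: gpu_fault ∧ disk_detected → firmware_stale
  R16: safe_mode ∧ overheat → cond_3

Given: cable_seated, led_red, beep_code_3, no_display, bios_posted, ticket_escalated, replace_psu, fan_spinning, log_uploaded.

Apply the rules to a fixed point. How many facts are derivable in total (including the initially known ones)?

Round 1 fires R6, R9, R14, giving safe_mode, disk_detected, overheat.
Round 2 fires R12, R16, giving gpu_fault, cond_3.
Round 3 fires R15, giving firmware_stale.
Round 4 fires R2, R13, giving update_required, ship_unit.
Round 5 fires R5, giving temp_high.
Round 6 fires R10, giving led_green.
Round 7 fires R3, giving driver_loaded.
Closure: {beep_code_3, bios_posted, cable_seated, cond_3, disk_detected, driver_loaded, fan_spinning, firmware_stale, gpu_fault, led_green, led_red, log_uploaded, no_display, overheat, replace_psu, safe_mode, ship_unit, temp_high, ticket_escalated, update_required} — 20 facts.

20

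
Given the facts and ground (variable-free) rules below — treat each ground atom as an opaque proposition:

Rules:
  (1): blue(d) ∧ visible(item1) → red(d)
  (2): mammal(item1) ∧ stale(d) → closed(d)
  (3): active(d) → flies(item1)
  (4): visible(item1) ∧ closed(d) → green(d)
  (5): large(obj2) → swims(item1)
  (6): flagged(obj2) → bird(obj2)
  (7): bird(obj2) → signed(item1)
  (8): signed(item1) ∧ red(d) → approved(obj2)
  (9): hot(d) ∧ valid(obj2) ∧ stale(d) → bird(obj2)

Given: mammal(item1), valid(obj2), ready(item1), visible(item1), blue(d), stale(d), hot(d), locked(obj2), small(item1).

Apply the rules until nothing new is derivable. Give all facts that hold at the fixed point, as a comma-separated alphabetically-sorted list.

[1] (1) [blue(d) ∧ visible(item1) → red(d)]; (2) [mammal(item1) ∧ stale(d) → closed(d)]; (9) [hot(d) ∧ valid(obj2) ∧ stale(d) → bird(obj2)]. ⇒ new: red(d), closed(d), bird(obj2).
[2] (4) [visible(item1) ∧ closed(d) → green(d)]; (7) [bird(obj2) → signed(item1)]. ⇒ new: green(d), signed(item1).
[3] (8) [signed(item1) ∧ red(d) → approved(obj2)]. ⇒ new: approved(obj2).

approved(obj2), bird(obj2), blue(d), closed(d), green(d), hot(d), locked(obj2), mammal(item1), ready(item1), red(d), signed(item1), small(item1), stale(d), valid(obj2), visible(item1)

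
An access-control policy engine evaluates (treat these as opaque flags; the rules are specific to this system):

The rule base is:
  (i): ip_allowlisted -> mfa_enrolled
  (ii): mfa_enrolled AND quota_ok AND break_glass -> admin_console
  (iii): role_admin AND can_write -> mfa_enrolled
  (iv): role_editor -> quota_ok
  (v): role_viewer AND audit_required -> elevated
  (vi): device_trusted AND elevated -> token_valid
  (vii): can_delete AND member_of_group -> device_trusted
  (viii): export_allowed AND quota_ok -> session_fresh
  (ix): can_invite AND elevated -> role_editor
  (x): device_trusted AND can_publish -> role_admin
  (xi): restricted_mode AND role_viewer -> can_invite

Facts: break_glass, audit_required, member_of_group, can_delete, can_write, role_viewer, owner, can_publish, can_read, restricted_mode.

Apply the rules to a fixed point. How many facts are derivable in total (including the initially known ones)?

[1] (v) [role_viewer AND audit_required -> elevated]; (vii) [can_delete AND member_of_group -> device_trusted]; (xi) [restricted_mode AND role_viewer -> can_invite]. ⇒ new: elevated, device_trusted, can_invite.
[2] (vi) [device_trusted AND elevated -> token_valid]; (ix) [can_invite AND elevated -> role_editor]; (x) [device_trusted AND can_publish -> role_admin]. ⇒ new: token_valid, role_editor, role_admin.
[3] (iii) [role_admin AND can_write -> mfa_enrolled]; (iv) [role_editor -> quota_ok]. ⇒ new: mfa_enrolled, quota_ok.
[4] (ii) [mfa_enrolled AND quota_ok AND break_glass -> admin_console]. ⇒ new: admin_console.
Closure: {admin_console, audit_required, break_glass, can_delete, can_invite, can_publish, can_read, can_write, device_trusted, elevated, member_of_group, mfa_enrolled, owner, quota_ok, restricted_mode, role_admin, role_editor, role_viewer, token_valid} — 19 facts.

19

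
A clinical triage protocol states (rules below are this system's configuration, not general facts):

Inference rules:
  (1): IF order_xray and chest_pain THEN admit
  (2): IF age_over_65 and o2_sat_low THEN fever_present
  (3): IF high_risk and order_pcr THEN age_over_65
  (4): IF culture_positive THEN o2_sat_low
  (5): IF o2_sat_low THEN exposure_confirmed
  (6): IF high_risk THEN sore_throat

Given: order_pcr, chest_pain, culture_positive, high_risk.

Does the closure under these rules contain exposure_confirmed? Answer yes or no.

[1] (3) [IF high_risk and order_pcr THEN age_over_65]; (4) [IF culture_positive THEN o2_sat_low]; (6) [IF high_risk THEN sore_throat]. ⇒ new: age_over_65, o2_sat_low, sore_throat.
[2] (2) [IF age_over_65 and o2_sat_low THEN fever_present]; (5) [IF o2_sat_low THEN exposure_confirmed]. ⇒ new: fever_present, exposure_confirmed.
exposure_confirmed appears in round 2, so it is derivable.

yes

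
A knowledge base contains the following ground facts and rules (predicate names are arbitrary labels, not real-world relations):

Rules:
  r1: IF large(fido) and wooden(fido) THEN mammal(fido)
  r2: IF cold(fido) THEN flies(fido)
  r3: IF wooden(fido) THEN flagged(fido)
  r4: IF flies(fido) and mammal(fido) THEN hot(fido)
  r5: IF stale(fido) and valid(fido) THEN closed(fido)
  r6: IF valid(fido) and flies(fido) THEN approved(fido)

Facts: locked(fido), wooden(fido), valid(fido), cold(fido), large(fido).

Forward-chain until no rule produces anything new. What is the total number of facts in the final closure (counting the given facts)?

[1] r1 [IF large(fido) and wooden(fido) THEN mammal(fido)]; r2 [IF cold(fido) THEN flies(fido)]; r3 [IF wooden(fido) THEN flagged(fido)]. ⇒ new: mammal(fido), flies(fido), flagged(fido).
[2] r4 [IF flies(fido) and mammal(fido) THEN hot(fido)]; r6 [IF valid(fido) and flies(fido) THEN approved(fido)]. ⇒ new: hot(fido), approved(fido).
Closure: {approved(fido), cold(fido), flagged(fido), flies(fido), hot(fido), large(fido), locked(fido), mammal(fido), valid(fido), wooden(fido)} — 10 facts.

10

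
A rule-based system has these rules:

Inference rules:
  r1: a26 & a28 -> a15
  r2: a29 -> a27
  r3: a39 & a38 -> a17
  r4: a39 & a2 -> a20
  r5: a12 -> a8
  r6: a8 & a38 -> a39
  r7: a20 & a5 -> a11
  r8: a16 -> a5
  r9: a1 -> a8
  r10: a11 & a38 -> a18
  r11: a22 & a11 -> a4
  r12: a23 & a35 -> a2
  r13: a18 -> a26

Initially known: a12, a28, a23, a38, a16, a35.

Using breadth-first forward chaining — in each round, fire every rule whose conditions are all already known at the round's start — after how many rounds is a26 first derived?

6

[1] r5 [a12 -> a8]; r8 [a16 -> a5]; r12 [a23 & a35 -> a2]. ⇒ new: a8, a5, a2.
[2] r6 [a8 & a38 -> a39]. ⇒ new: a39.
[3] r3 [a39 & a38 -> a17]; r4 [a39 & a2 -> a20]. ⇒ new: a17, a20.
[4] r7 [a20 & a5 -> a11]. ⇒ new: a11.
[5] r10 [a11 & a38 -> a18]. ⇒ new: a18.
[6] r13 [a18 -> a26]. ⇒ new: a26.
a26 first appears in round 6.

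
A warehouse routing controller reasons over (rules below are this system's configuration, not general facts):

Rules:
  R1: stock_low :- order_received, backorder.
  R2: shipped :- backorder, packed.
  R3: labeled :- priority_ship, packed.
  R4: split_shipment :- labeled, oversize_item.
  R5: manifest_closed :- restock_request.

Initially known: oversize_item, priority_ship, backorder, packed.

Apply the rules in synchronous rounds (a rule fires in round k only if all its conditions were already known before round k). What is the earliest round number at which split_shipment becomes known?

Round 1 — R2, R3, derive shipped, labeled.
Round 2 — R4, derive split_shipment.
split_shipment first appears in round 2.

2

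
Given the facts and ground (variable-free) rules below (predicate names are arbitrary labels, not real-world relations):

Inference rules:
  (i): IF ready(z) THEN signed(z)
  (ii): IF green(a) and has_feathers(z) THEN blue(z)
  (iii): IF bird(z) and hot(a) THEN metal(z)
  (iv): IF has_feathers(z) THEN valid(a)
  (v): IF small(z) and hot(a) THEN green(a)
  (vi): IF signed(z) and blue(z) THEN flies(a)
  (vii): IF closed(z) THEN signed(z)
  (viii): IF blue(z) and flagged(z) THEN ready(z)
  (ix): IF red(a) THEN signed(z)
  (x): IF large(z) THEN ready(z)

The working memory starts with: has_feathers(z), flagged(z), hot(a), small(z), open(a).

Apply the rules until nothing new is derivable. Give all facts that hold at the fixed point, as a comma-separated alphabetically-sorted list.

blue(z), flagged(z), flies(a), green(a), has_feathers(z), hot(a), open(a), ready(z), signed(z), small(z), valid(a)

Round 1 fires (iv), (v), giving valid(a), green(a).
Round 2 fires (ii), giving blue(z).
Round 3 fires (viii), giving ready(z).
Round 4 fires (i), giving signed(z).
Round 5 fires (vi), giving flies(a).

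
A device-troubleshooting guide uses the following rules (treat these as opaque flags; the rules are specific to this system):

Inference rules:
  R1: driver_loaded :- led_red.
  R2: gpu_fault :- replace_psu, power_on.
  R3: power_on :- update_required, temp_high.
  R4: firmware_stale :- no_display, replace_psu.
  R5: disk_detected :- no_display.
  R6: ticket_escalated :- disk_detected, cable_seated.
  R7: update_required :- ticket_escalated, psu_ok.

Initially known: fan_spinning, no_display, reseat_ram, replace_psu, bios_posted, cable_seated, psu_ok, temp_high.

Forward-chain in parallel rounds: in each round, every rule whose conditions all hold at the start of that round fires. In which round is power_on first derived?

[1] R4 [firmware_stale :- no_display, replace_psu.]; R5 [disk_detected :- no_display.]. ⇒ new: firmware_stale, disk_detected.
[2] R6 [ticket_escalated :- disk_detected, cable_seated.]. ⇒ new: ticket_escalated.
[3] R7 [update_required :- ticket_escalated, psu_ok.]. ⇒ new: update_required.
[4] R3 [power_on :- update_required, temp_high.]. ⇒ new: power_on.
power_on first appears in round 4.

4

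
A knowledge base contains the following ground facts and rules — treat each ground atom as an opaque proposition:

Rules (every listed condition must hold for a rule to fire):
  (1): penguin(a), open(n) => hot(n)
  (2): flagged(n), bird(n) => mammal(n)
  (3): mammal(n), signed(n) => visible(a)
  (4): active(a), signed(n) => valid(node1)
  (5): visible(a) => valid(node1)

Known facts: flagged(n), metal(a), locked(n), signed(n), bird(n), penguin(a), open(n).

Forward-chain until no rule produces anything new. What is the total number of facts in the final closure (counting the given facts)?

11

[1] (1) [penguin(a), open(n) => hot(n)]; (2) [flagged(n), bird(n) => mammal(n)]. ⇒ new: hot(n), mammal(n).
[2] (3) [mammal(n), signed(n) => visible(a)]. ⇒ new: visible(a).
[3] (5) [visible(a) => valid(node1)]. ⇒ new: valid(node1).
Closure: {bird(n), flagged(n), hot(n), locked(n), mammal(n), metal(a), open(n), penguin(a), signed(n), valid(node1), visible(a)} — 11 facts.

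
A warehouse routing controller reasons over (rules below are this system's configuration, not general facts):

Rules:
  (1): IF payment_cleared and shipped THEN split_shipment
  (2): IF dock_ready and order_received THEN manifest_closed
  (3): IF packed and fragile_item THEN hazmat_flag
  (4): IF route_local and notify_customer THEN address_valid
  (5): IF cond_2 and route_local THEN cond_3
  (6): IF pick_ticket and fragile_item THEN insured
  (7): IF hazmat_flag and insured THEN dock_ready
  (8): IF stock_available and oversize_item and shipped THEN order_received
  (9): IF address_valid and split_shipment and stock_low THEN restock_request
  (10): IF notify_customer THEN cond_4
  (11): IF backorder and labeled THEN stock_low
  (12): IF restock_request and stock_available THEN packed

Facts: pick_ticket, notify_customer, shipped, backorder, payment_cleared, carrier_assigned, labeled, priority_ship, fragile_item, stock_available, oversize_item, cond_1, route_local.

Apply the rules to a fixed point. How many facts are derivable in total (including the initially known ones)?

Round 1: (1) [IF payment_cleared and shipped THEN split_shipment]; (4) [IF route_local and notify_customer THEN address_valid]; (6) [IF pick_ticket and fragile_item THEN insured]; (8) [IF stock_available and oversize_item and shipped THEN order_received]; (10) [IF notify_customer THEN cond_4]; (11) [IF backorder and labeled THEN stock_low]. New: split_shipment, address_valid, insured, order_received, cond_4, stock_low.
Round 2: (9) [IF address_valid and split_shipment and stock_low THEN restock_request]. New: restock_request.
Round 3: (12) [IF restock_request and stock_available THEN packed]. New: packed.
Round 4: (3) [IF packed and fragile_item THEN hazmat_flag]. New: hazmat_flag.
Round 5: (7) [IF hazmat_flag and insured THEN dock_ready]. New: dock_ready.
Round 6: (2) [IF dock_ready and order_received THEN manifest_closed]. New: manifest_closed.
Closure: {address_valid, backorder, carrier_assigned, cond_1, cond_4, dock_ready, fragile_item, hazmat_flag, insured, labeled, manifest_closed, notify_customer, order_received, oversize_item, packed, payment_cleared, pick_ticket, priority_ship, restock_request, route_local, shipped, split_shipment, stock_available, stock_low} — 24 facts.

24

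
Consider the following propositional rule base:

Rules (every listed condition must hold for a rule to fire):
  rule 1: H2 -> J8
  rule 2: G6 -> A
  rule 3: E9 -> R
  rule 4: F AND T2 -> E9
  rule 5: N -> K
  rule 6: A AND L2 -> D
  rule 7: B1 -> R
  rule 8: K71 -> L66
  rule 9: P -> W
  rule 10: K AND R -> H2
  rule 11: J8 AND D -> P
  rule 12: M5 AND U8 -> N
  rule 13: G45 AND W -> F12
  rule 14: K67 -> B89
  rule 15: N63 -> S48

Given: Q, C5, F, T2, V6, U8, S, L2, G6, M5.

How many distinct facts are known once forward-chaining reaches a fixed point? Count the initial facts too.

[1] rule 2 [G6 -> A]; rule 4 [F AND T2 -> E9]; rule 12 [M5 AND U8 -> N]. ⇒ new: A, E9, N.
[2] rule 3 [E9 -> R]; rule 5 [N -> K]; rule 6 [A AND L2 -> D]. ⇒ new: R, K, D.
[3] rule 10 [K AND R -> H2]. ⇒ new: H2.
[4] rule 1 [H2 -> J8]. ⇒ new: J8.
[5] rule 11 [J8 AND D -> P]. ⇒ new: P.
[6] rule 9 [P -> W]. ⇒ new: W.
Closure: {A, C5, D, E9, F, G6, H2, J8, K, L2, M5, N, P, Q, R, S, T2, U8, V6, W} — 20 facts.

20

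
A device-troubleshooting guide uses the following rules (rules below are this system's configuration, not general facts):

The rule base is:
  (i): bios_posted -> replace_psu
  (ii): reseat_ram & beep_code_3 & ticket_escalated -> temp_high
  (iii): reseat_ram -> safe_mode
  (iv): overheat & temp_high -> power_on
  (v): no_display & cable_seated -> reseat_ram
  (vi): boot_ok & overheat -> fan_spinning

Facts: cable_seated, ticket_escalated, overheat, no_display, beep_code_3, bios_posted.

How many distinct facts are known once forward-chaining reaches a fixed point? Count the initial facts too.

11

Round 1: (i) [bios_posted -> replace_psu]; (v) [no_display & cable_seated -> reseat_ram]. New: replace_psu, reseat_ram.
Round 2: (ii) [reseat_ram & beep_code_3 & ticket_escalated -> temp_high]; (iii) [reseat_ram -> safe_mode]. New: temp_high, safe_mode.
Round 3: (iv) [overheat & temp_high -> power_on]. New: power_on.
Closure: {beep_code_3, bios_posted, cable_seated, no_display, overheat, power_on, replace_psu, reseat_ram, safe_mode, temp_high, ticket_escalated} — 11 facts.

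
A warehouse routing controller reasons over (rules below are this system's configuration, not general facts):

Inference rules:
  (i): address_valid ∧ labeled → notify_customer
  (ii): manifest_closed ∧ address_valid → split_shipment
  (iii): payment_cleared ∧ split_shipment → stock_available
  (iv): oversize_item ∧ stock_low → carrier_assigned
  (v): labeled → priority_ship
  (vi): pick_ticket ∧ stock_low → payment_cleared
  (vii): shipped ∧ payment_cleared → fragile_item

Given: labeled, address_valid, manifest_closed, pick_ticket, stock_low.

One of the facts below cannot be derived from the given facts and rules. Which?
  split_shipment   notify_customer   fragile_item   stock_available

Round 1: (i) [address_valid ∧ labeled → notify_customer]; (ii) [manifest_closed ∧ address_valid → split_shipment]; (v) [labeled → priority_ship]; (vi) [pick_ticket ∧ stock_low → payment_cleared]. Adds notify_customer, split_shipment, priority_ship, payment_cleared.
Round 2: (iii) [payment_cleared ∧ split_shipment → stock_available]. Adds stock_available.
Derived: stock_available (round 2), notify_customer (round 1), split_shipment (round 1). fragile_item never appears in any round.

fragile_item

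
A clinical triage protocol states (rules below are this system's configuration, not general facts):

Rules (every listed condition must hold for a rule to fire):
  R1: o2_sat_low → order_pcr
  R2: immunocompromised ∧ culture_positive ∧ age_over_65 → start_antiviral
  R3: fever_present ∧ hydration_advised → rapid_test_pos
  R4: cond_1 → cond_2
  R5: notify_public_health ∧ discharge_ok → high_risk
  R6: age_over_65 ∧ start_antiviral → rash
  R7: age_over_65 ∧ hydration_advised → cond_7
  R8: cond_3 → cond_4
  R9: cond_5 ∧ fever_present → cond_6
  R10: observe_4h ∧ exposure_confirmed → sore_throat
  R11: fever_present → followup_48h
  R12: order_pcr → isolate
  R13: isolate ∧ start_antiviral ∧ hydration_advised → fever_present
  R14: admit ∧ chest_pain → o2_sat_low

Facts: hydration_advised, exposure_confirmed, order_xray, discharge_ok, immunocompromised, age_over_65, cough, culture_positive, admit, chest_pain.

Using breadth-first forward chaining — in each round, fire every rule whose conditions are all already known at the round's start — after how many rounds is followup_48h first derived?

Round 1: R2 [immunocompromised ∧ culture_positive ∧ age_over_65 → start_antiviral]; R7 [age_over_65 ∧ hydration_advised → cond_7]; R14 [admit ∧ chest_pain → o2_sat_low]. New: start_antiviral, cond_7, o2_sat_low.
Round 2: R1 [o2_sat_low → order_pcr]; R6 [age_over_65 ∧ start_antiviral → rash]. New: order_pcr, rash.
Round 3: R12 [order_pcr → isolate]. New: isolate.
Round 4: R13 [isolate ∧ start_antiviral ∧ hydration_advised → fever_present]. New: fever_present.
Round 5: R3 [fever_present ∧ hydration_advised → rapid_test_pos]; R11 [fever_present → followup_48h]. New: rapid_test_pos, followup_48h.
followup_48h first appears in round 5.

5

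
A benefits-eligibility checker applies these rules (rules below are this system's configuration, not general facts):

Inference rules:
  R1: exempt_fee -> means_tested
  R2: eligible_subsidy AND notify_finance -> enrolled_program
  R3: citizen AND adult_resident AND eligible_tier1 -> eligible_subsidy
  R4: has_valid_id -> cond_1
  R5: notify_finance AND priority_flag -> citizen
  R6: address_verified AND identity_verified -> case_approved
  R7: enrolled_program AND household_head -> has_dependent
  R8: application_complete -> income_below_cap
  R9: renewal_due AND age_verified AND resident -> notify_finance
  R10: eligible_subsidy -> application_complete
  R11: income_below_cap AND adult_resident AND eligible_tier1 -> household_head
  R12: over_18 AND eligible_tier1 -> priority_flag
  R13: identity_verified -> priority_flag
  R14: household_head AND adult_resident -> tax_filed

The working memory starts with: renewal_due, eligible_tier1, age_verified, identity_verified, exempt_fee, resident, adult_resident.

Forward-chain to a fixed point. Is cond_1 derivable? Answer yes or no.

no

Round 1: R1 [exempt_fee -> means_tested]; R9 [renewal_due AND age_verified AND resident -> notify_finance]; R13 [identity_verified -> priority_flag]. Adds means_tested, notify_finance, priority_flag.
Round 2: R5 [notify_finance AND priority_flag -> citizen]. Adds citizen.
Round 3: R3 [citizen AND adult_resident AND eligible_tier1 -> eligible_subsidy]. Adds eligible_subsidy.
Round 4: R2 [eligible_subsidy AND notify_finance -> enrolled_program]; R10 [eligible_subsidy -> application_complete]. Adds enrolled_program, application_complete.
Round 5: R8 [application_complete -> income_below_cap]. Adds income_below_cap.
Round 6: R11 [income_below_cap AND adult_resident AND eligible_tier1 -> household_head]. Adds household_head.
Round 7: R7 [enrolled_program AND household_head -> has_dependent]; R14 [household_head AND adult_resident -> tax_filed]. Adds has_dependent, tax_filed.
Fixed point reached. cond_1 is concluded only by R4; R4 needs has_valid_id (never derived).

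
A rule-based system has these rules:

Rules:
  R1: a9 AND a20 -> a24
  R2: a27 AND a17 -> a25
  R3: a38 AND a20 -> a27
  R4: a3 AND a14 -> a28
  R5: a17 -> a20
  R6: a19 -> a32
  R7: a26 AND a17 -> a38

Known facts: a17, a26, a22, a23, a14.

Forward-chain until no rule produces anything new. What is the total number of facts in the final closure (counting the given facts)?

Round 1: R5 [a17 -> a20]; R7 [a26 AND a17 -> a38]. Adds a20, a38.
Round 2: R3 [a38 AND a20 -> a27]. Adds a27.
Round 3: R2 [a27 AND a17 -> a25]. Adds a25.
Closure: {a14, a17, a20, a22, a23, a25, a26, a27, a38} — 9 facts.

9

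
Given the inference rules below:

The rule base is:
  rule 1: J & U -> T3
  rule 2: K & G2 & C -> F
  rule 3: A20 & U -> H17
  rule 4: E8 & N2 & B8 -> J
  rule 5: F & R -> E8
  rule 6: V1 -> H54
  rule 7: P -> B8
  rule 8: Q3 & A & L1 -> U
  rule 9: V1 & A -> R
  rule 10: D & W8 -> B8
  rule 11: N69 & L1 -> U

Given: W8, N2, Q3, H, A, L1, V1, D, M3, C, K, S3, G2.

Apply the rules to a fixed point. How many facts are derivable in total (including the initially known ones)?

Round 1: rule 2 [K & G2 & C -> F]; rule 6 [V1 -> H54]; rule 8 [Q3 & A & L1 -> U]; rule 9 [V1 & A -> R]; rule 10 [D & W8 -> B8]. New: F, H54, U, R, B8.
Round 2: rule 5 [F & R -> E8]. New: E8.
Round 3: rule 4 [E8 & N2 & B8 -> J]. New: J.
Round 4: rule 1 [J & U -> T3]. New: T3.
Closure: {A, B8, C, D, E8, F, G2, H, H54, J, K, L1, M3, N2, Q3, R, S3, T3, U, V1, W8} — 21 facts.

21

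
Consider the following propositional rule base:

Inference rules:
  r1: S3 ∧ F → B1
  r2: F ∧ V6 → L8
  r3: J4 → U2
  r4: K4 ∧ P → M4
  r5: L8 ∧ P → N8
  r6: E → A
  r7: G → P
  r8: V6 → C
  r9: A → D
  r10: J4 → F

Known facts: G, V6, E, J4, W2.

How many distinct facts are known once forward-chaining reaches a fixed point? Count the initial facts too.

Round 1 fires r3, r6, r7, r8, r10, giving U2, A, P, C, F.
Round 2 fires r2, r9, giving L8, D.
Round 3 fires r5, giving N8.
Closure: {A, C, D, E, F, G, J4, L8, N8, P, U2, V6, W2} — 13 facts.

13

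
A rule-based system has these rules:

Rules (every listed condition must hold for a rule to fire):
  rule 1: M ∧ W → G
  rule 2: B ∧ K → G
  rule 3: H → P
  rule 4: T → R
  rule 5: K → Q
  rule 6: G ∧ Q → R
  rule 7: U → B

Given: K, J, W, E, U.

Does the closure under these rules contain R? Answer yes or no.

Round 1 — rule 5, rule 7, derive Q, B.
Round 2 — rule 2, derive G.
Round 3 — rule 6, derive R.
R appears in round 3, so it is derivable.

yes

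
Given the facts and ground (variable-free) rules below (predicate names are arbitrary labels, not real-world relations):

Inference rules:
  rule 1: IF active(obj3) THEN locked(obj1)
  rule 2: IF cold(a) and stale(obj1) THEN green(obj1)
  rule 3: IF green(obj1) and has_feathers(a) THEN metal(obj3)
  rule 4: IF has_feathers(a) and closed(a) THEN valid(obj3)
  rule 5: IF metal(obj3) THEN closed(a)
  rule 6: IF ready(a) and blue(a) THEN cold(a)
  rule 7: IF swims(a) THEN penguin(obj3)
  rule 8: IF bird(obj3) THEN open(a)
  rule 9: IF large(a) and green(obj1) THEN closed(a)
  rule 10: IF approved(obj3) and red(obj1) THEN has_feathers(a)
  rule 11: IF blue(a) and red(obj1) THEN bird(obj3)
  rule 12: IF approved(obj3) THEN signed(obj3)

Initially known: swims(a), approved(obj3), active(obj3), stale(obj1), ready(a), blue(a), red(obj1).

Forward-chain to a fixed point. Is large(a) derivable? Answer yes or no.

no

Round 1 fires rule 1, rule 6, rule 7, rule 10, rule 11, rule 12, giving locked(obj1), cold(a), penguin(obj3), has_feathers(a), bird(obj3), signed(obj3).
Round 2 fires rule 2, rule 8, giving green(obj1), open(a).
Round 3 fires rule 3, giving metal(obj3).
Round 4 fires rule 5, giving closed(a).
Round 5 fires rule 4, giving valid(obj3).
Fixed point reached. No rule has large(a) as a consequent, and it is not given.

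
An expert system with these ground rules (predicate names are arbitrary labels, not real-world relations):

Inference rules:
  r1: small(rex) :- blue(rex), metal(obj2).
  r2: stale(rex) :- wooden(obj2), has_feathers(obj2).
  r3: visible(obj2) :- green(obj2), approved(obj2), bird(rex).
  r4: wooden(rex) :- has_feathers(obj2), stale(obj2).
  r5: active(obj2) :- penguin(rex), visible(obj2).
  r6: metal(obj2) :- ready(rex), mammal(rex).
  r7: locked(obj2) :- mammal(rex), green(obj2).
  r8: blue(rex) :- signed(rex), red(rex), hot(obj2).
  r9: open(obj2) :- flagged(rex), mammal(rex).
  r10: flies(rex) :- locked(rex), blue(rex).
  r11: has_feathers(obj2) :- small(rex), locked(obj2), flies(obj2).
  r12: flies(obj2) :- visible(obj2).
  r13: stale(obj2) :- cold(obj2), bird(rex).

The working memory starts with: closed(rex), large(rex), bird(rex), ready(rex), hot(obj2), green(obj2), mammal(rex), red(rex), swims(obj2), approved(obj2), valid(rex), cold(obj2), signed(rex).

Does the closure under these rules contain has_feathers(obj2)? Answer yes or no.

Round 1 — r3, r6, r7, r8, r13, derive visible(obj2), metal(obj2), locked(obj2), blue(rex), stale(obj2).
Round 2 — r1, r12, derive small(rex), flies(obj2).
Round 3 — r11, derive has_feathers(obj2).
Round 4 — r4, derive wooden(rex).
has_feathers(obj2) appears in round 3, so it is derivable.

yes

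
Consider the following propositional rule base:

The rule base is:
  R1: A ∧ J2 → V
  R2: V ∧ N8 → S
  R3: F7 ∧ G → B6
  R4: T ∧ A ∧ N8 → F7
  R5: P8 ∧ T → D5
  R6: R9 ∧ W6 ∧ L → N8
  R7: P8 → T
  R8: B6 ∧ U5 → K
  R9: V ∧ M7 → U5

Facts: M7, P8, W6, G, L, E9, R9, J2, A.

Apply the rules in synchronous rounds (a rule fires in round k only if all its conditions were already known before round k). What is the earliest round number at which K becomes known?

4

Round 1: R1 [A ∧ J2 → V]; R6 [R9 ∧ W6 ∧ L → N8]; R7 [P8 → T]. New: V, N8, T.
Round 2: R2 [V ∧ N8 → S]; R4 [T ∧ A ∧ N8 → F7]; R5 [P8 ∧ T → D5]; R9 [V ∧ M7 → U5]. New: S, F7, D5, U5.
Round 3: R3 [F7 ∧ G → B6]. New: B6.
Round 4: R8 [B6 ∧ U5 → K]. New: K.
K first appears in round 4.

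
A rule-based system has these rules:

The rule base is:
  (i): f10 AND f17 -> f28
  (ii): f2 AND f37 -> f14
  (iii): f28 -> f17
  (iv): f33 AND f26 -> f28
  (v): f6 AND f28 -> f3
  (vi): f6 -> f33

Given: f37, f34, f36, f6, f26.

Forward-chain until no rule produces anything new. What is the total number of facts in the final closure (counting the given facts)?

9

Round 1 fires (vi), giving f33.
Round 2 fires (iv), giving f28.
Round 3 fires (iii), (v), giving f17, f3.
Closure: {f17, f26, f28, f3, f33, f34, f36, f37, f6} — 9 facts.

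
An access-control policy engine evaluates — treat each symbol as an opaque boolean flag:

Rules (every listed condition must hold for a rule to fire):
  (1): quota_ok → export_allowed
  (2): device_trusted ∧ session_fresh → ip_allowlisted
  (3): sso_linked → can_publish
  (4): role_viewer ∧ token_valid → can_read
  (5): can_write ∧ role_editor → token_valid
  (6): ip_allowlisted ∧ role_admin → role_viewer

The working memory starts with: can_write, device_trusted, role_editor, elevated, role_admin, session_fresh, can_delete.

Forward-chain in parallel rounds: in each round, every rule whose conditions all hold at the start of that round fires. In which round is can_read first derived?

3

Round 1: (2) [device_trusted ∧ session_fresh → ip_allowlisted]; (5) [can_write ∧ role_editor → token_valid]. New: ip_allowlisted, token_valid.
Round 2: (6) [ip_allowlisted ∧ role_admin → role_viewer]. New: role_viewer.
Round 3: (4) [role_viewer ∧ token_valid → can_read]. New: can_read.
can_read first appears in round 3.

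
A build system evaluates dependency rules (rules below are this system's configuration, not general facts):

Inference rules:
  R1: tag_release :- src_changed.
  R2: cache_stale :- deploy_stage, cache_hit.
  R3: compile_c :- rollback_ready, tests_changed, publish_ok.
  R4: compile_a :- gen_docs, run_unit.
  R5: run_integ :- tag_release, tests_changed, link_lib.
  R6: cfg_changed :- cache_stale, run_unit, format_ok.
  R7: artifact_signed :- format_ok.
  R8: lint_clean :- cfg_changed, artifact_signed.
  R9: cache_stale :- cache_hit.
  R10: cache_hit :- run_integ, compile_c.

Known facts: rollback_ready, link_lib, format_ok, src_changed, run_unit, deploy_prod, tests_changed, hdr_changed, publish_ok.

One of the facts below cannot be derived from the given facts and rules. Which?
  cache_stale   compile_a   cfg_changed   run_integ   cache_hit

compile_a

Round 1: R1 [tag_release :- src_changed.]; R3 [compile_c :- rollback_ready, tests_changed, publish_ok.]; R7 [artifact_signed :- format_ok.]. New: tag_release, compile_c, artifact_signed.
Round 2: R5 [run_integ :- tag_release, tests_changed, link_lib.]. New: run_integ.
Round 3: R10 [cache_hit :- run_integ, compile_c.]. New: cache_hit.
Round 4: R9 [cache_stale :- cache_hit.]. New: cache_stale.
Round 5: R6 [cfg_changed :- cache_stale, run_unit, format_ok.]. New: cfg_changed.
Round 6: R8 [lint_clean :- cfg_changed, artifact_signed.]. New: lint_clean.
Derived: cache_hit (round 3), cfg_changed (round 5), run_integ (round 2), cache_stale (round 4). compile_a never appears in any round.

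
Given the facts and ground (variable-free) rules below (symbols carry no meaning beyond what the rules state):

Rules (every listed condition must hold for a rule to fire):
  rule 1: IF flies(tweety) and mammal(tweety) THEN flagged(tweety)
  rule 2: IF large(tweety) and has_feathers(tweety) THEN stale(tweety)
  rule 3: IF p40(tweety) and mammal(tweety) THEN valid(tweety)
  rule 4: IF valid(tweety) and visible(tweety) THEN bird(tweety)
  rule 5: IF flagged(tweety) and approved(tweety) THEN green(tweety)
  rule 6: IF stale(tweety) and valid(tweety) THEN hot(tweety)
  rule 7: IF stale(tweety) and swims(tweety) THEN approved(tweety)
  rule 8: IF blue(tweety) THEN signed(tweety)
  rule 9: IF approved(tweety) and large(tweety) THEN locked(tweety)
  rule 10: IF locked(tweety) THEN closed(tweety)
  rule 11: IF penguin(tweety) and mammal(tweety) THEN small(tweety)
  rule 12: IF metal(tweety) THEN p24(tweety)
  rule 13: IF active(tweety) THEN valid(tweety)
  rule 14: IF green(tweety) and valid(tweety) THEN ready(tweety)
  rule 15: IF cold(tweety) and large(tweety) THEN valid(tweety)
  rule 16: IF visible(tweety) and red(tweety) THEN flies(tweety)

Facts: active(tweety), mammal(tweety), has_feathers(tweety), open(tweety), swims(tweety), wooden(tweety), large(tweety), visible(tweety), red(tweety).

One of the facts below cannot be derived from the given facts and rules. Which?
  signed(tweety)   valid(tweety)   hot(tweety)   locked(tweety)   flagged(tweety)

Round 1 — rule 2, rule 13, rule 16, derive stale(tweety), valid(tweety), flies(tweety).
Round 2 — rule 1, rule 4, rule 6, rule 7, derive flagged(tweety), bird(tweety), hot(tweety), approved(tweety).
Round 3 — rule 5, rule 9, derive green(tweety), locked(tweety).
Round 4 — rule 10, rule 14, derive closed(tweety), ready(tweety).
Derived: locked(tweety) (round 3), flagged(tweety) (round 2), valid(tweety) (round 1), hot(tweety) (round 2). signed(tweety) never appears in any round.

signed(tweety)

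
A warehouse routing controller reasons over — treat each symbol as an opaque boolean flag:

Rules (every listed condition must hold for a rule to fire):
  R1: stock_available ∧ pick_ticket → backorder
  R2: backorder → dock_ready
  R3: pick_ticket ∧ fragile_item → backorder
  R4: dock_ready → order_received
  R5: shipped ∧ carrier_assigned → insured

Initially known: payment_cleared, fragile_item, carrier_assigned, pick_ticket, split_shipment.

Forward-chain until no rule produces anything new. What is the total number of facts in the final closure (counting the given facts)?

Round 1 fires R3, giving backorder.
Round 2 fires R2, giving dock_ready.
Round 3 fires R4, giving order_received.
Closure: {backorder, carrier_assigned, dock_ready, fragile_item, order_received, payment_cleared, pick_ticket, split_shipment} — 8 facts.

8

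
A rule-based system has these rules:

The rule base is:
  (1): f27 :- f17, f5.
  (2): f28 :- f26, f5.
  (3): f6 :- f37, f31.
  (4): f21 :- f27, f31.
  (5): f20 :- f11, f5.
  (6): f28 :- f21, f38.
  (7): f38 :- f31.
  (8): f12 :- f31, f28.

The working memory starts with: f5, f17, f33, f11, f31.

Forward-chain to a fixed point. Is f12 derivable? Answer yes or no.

yes

Round 1: (1) [f27 :- f17, f5.]; (5) [f20 :- f11, f5.]; (7) [f38 :- f31.]. Adds f27, f20, f38.
Round 2: (4) [f21 :- f27, f31.]. Adds f21.
Round 3: (6) [f28 :- f21, f38.]. Adds f28.
Round 4: (8) [f12 :- f31, f28.]. Adds f12.
f12 appears in round 4, so it is derivable.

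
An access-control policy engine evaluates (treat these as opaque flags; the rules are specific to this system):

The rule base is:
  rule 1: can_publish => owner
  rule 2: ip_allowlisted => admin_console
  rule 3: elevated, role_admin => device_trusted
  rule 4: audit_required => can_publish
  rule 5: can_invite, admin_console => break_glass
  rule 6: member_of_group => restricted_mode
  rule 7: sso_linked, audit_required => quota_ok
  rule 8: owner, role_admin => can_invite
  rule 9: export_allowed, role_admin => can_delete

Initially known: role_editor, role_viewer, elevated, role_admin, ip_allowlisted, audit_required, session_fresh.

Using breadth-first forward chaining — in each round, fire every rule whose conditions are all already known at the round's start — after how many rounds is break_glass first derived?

Round 1: rule 2 [ip_allowlisted => admin_console]; rule 3 [elevated, role_admin => device_trusted]; rule 4 [audit_required => can_publish]. New: admin_console, device_trusted, can_publish.
Round 2: rule 1 [can_publish => owner]. New: owner.
Round 3: rule 8 [owner, role_admin => can_invite]. New: can_invite.
Round 4: rule 5 [can_invite, admin_console => break_glass]. New: break_glass.
break_glass first appears in round 4.

4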